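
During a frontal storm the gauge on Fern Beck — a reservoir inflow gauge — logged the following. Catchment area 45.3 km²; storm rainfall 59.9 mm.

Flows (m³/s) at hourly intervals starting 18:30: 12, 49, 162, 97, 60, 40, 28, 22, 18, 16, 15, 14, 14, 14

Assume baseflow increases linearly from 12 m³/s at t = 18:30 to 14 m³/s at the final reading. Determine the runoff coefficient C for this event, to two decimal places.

ΣQ_DR = 379.0 m³/s; V = ΣQ_DR·Δt = 1.364 × 10^6 m³.
Runoff depth d = V / A = 30.12 mm.
C = d / P = 30.12 / 59.9 = 0.50.

C ≈ 0.50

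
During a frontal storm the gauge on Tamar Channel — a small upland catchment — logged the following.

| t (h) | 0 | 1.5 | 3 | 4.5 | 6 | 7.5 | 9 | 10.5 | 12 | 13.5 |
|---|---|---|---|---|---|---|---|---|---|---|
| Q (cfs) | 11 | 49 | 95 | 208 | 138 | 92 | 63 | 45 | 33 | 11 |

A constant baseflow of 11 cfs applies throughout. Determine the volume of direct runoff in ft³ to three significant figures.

Direct-runoff ordinates (Q − Q_b): 0.0, 38.0, 84.0, 197.0, 127.0, 81.0, 52.0, 34.0, 22.0, 0.0 cfs.
ΣQ_DR = 635.0 cfs.
With Δt = 1.5 h = 5400 s, V = ΣQ_DR · Δt = 635.0 × 5400 = 3.43 × 10^6 ft³.

V ≈ 3.43 × 10^6 ft³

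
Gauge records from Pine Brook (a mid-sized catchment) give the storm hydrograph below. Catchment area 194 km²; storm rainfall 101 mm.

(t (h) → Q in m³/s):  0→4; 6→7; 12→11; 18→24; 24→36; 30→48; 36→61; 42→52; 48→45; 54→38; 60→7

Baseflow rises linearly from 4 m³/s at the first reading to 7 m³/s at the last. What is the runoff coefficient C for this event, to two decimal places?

ΣQ_DR = 272.5 m³/s; V = ΣQ_DR·Δt = 5.886 × 10^6 m³.
Runoff depth d = V / A = 30.34 mm.
C = d / P = 30.34 / 101 = 0.30.

C ≈ 0.30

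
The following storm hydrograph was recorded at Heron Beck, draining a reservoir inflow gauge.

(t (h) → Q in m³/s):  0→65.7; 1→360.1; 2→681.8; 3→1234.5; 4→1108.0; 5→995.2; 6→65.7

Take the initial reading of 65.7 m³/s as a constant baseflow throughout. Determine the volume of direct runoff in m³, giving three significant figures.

V ≈ 1.46 × 10^7 m³

Direct-runoff ordinates (Q − Q_b): 0.0, 294.4, 616.1, 1168.8, 1042.3, 929.5, 0.0 m³/s.
ΣQ_DR = 4051 m³/s.
With Δt = 1 h = 3600 s, V = ΣQ_DR · Δt = 4051 × 3600 = 1.46 × 10^7 m³.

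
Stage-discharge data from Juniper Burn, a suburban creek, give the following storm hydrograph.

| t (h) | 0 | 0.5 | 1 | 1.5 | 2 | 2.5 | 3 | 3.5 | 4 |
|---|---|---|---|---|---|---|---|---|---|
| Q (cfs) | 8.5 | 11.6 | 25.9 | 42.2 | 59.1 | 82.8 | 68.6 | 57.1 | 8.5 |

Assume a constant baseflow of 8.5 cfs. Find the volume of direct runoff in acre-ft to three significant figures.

V ≈ 11.9 acre-ft

Direct-runoff ordinates (Q − Q_b): 0.0, 3.1, 17.4, 33.7, 50.6, 74.3, 60.1, 48.6, 0.0 cfs.
ΣQ_DR = 287.8 cfs.
With Δt = 0.5 h = 1800 s, V = ΣQ_DR · Δt = 287.8 × 1800 = 5.18 × 10^5 ft³ = 11.9 acre-ft.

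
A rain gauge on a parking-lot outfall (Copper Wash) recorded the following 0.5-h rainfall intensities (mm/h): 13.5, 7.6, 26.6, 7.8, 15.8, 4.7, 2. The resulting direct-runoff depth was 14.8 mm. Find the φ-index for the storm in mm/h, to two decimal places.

Only the 3 blocks with intensity above φ contribute runoff: 13.5, 26.6, 15.8 mm/h.
Σ(I−φ)·Δt = d  ⇒  (13.5+26.6+15.8 − 3φ)·0.5 = 14.8
φ = (55.90 − 14.8/0.5) / 3 = 8.77 mm/h.

φ ≈ 8.77 mm/h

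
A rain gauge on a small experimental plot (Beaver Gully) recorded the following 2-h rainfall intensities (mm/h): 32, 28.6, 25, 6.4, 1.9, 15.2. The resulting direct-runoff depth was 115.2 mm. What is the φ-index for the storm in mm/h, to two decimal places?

Only the 4 blocks with intensity above φ contribute runoff: 32, 28.6, 25, 15.2 mm/h.
Σ(I−φ)·Δt = d  ⇒  (32+28.6+25+15.2 − 4φ)·2 = 115.2
φ = (100.8 − 115.2/2) / 4 = 10.80 mm/h.

φ ≈ 10.80 mm/h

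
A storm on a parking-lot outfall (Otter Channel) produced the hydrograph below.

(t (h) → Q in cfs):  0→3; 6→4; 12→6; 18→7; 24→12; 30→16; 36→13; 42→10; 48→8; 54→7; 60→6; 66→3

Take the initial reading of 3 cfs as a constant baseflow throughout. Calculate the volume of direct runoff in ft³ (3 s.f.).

V ≈ 1.27 × 10^6 ft³

Direct-runoff ordinates (Q − Q_b): 0.0, 1.0, 3.0, 4.0, 9.0, 13.0, 10.0, 7.0, 5.0, 4.0, 3.0, 0.0 cfs.
ΣQ_DR = 59.00 cfs.
With Δt = 6 h = 21600 s, V = ΣQ_DR · Δt = 59.00 × 21600 = 1.27 × 10^6 ft³.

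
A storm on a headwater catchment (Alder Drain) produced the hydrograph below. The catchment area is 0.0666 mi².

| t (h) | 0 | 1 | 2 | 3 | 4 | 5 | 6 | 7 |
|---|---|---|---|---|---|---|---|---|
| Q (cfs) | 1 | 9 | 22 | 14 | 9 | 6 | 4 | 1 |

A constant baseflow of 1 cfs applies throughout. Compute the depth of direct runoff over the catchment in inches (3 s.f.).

Direct runoff: 0.0, 8.0, 21.0, 13.0, 8.0, 5.0, 3.0, 0.0 cfs; ΣQ_DR = 58.00 cfs.
V = ΣQ_DR · Δt = 58.00 × 3600 s = 2.088 × 10^5 ft³.
Over A = 0.0666 mi², depth = V / A = 1.35 in.

d ≈ 1.35 in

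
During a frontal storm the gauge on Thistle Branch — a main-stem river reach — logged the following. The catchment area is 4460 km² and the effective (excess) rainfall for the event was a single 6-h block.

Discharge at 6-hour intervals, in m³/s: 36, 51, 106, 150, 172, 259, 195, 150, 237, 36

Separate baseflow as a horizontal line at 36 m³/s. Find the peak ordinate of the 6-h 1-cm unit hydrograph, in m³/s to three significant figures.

Direct runoff: 0.0, 15.0, 70.0, 114.0, 136.0, 223.0, 159.0, 114.0, 201.0, 0.0 m³/s; ΣQ_DR = 1032 m³/s, peak = 223.0 m³/s.
Runoff depth d = ΣQ_DR·Δt / A = 1032 × 21600 / (4460 km²) = 4.998 mm.
The 1-cm UH is the DRH scaled by (10 mm)/d, so U_p = 223.0 × 10/4.998 = 446 m³/s.

U_p ≈ 446 m³/s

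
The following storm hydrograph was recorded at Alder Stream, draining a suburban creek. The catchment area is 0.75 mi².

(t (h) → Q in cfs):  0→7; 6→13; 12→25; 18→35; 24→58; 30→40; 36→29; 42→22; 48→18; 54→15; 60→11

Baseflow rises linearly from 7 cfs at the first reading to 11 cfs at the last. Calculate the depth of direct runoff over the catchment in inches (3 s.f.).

d ≈ 2.16 in

Direct runoff: 0.00, 5.60, 17.20, 26.80, 49.40, 31.00, 19.60, 12.20, 7.80, 4.40, 0.00 cfs; ΣQ_DR = 174.0 cfs.
V = ΣQ_DR · Δt = 174.0 × 21600 s = 3.758 × 10^6 ft³.
Over A = 0.75 mi², depth = V / A = 2.16 in.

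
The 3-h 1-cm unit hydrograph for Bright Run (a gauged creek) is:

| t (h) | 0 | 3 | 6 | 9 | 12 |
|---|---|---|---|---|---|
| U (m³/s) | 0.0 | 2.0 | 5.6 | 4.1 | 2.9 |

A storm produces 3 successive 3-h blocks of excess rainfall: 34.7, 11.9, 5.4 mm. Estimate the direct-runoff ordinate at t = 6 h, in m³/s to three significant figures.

By discrete convolution, Q_j = Σ (P_i / 10 mm) · U_{j−i}.
At t = 6 h (j=2): Q = (34.7/10)·5.6 + (11.9/10)·2.0 + (5.4/10)·0.0 = 21.8 m³/s.

Q ≈ 21.8 m³/s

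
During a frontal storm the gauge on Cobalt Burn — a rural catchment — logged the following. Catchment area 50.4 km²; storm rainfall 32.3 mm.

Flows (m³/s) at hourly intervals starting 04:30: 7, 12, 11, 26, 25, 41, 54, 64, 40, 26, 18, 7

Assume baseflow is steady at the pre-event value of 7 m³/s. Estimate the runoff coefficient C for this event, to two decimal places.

C ≈ 0.55

ΣQ_DR = 247.0 m³/s; V = ΣQ_DR·Δt = 8.892 × 10^5 m³.
Runoff depth d = V / A = 17.64 mm.
C = d / P = 17.64 / 32.3 = 0.55.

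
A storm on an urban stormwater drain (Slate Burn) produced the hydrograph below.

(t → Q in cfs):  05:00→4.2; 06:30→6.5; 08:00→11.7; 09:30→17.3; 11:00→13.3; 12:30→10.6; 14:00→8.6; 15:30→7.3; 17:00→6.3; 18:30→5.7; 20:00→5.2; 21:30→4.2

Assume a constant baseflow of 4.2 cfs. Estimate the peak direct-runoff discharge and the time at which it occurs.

Subtracting baseflow gives direct-runoff ordinates: 0.0, 2.3, 7.5, 13.1, 9.1, 6.4, 4.4, 3.1, 2.1, 1.5, 1.0, 0.0 cfs.
The maximum is 13.1 cfs, occurring at the reading for t = 09:30.

Q_p = 13.1 cfs at t = 09:30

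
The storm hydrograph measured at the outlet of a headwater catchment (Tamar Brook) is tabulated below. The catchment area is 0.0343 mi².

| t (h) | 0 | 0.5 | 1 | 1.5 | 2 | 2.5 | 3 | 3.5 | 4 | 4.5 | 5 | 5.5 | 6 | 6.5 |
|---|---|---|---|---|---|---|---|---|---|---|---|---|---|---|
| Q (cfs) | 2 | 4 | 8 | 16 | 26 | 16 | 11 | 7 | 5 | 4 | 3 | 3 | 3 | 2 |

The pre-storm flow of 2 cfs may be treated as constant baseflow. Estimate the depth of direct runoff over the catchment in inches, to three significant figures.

Direct runoff: 0.0, 2.0, 6.0, 14.0, 24.0, 14.0, 9.0, 5.0, 3.0, 2.0, 1.0, 1.0, 1.0, 0.0 cfs; ΣQ_DR = 82.00 cfs.
V = ΣQ_DR · Δt = 82.00 × 1800 s = 1.476 × 10^5 ft³.
Over A = 0.0343 mi², depth = V / A = 1.85 in.

d ≈ 1.85 in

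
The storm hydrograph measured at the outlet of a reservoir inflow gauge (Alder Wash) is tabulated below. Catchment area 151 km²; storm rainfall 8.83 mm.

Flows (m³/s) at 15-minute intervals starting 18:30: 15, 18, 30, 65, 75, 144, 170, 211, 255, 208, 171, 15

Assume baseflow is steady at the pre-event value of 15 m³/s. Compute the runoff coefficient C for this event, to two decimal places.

C ≈ 0.81

ΣQ_DR = 1197 m³/s; V = ΣQ_DR·Δt = 1.077 × 10^6 m³.
Runoff depth d = V / A = 7.134 mm.
C = d / P = 7.134 / 8.83 = 0.81.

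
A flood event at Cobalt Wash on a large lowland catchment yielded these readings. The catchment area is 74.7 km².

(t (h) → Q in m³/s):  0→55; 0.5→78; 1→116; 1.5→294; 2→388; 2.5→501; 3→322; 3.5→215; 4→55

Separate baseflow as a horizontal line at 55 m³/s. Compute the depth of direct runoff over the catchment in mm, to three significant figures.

d ≈ 36.8 mm

Direct runoff: 0.0, 23.0, 61.0, 239.0, 333.0, 446.0, 267.0, 160.0, 0.0 m³/s; ΣQ_DR = 1529 m³/s.
V = ΣQ_DR · Δt = 1529 × 1800 s = 2.752 × 10^6 m³.
Over A = 74.7 km², depth = V / A = 36.8 mm.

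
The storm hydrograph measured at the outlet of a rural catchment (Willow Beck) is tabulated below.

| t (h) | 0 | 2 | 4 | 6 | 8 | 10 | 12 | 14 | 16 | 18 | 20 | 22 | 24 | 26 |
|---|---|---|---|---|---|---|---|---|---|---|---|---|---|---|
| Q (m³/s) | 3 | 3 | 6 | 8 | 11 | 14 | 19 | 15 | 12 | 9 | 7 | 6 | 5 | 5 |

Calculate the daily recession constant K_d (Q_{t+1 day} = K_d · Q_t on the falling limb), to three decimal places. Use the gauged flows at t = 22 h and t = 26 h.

Between t = 22 h and t = 26 h the flow falls from 6 to 5 m³/s over 2×2 h = 4 h.
Per-interval ratio K = (5/6)^(1/2) = 0.9129; K_d = K^(24/2) = 0.335.

K_d ≈ 0.335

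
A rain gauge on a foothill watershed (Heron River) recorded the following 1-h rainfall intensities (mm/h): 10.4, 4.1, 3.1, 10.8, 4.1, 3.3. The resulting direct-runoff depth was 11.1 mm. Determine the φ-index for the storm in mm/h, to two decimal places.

Only the 2 blocks with intensity above φ contribute runoff: 10.4, 10.8 mm/h.
Σ(I−φ)·Δt = d  ⇒  (10.4+10.8 − 2φ)·1 = 11.1
φ = (21.20 − 11.1/1) / 2 = 5.05 mm/h.

φ ≈ 5.05 mm/h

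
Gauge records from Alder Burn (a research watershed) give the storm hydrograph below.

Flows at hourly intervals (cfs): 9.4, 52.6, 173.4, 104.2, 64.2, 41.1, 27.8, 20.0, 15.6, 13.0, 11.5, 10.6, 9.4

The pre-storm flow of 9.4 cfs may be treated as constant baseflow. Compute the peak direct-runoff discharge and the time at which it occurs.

Subtracting baseflow gives direct-runoff ordinates: 0.0, 43.2, 164.0, 94.8, 54.8, 31.7, 18.4, 10.6, 6.2, 3.6, 2.1, 1.2, 0.0 cfs.
The maximum is 164.0 cfs, occurring at the reading for t = 2 h.

Q_p = 164.0 cfs at t = 2 h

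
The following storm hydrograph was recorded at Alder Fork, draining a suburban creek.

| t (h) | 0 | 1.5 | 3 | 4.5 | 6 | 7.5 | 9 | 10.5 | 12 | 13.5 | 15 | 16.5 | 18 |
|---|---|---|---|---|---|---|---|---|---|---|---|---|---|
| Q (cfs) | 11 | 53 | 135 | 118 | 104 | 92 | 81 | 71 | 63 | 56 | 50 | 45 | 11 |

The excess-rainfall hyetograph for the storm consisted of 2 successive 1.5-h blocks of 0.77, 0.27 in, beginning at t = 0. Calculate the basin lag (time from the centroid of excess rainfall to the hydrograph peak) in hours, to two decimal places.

Centroid of excess rainfall: t_c = Σ P_i·t̄_i / ΣP_i = 1.1394 h (block centres at 0.75, 2.25 h).
Hydrograph peak occurs at t = 3 h, so basin lag t_L = 3 − 1.1394 = 1.86 h.

t_L ≈ 1.86 h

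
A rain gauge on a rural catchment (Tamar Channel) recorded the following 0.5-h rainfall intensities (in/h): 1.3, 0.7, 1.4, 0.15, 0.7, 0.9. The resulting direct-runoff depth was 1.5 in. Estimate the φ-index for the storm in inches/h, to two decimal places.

Only the 5 blocks with intensity above φ contribute runoff: 1.3, 0.7, 1.4, 0.7, 0.9 in/h.
Σ(I−φ)·Δt = d  ⇒  (1.3+0.7+1.4+0.7+0.9 − 5φ)·0.5 = 1.5
φ = (5.000 − 1.5/0.5) / 5 = 0.40 in/h.

φ ≈ 0.40 in/h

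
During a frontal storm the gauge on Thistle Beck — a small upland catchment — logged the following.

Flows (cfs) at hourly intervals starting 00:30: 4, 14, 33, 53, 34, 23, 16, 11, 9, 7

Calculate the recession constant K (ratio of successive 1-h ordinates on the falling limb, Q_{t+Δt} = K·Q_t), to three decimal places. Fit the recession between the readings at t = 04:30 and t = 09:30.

K ≈ 0.729

Using the recession-limb readings at t = 04:30 and t = 09:30: Q falls from 34 to 7 cfs over 5 intervals.
K = (Q₂/Q₁)^(1/5) = (7/34)^(1/5) = 0.729.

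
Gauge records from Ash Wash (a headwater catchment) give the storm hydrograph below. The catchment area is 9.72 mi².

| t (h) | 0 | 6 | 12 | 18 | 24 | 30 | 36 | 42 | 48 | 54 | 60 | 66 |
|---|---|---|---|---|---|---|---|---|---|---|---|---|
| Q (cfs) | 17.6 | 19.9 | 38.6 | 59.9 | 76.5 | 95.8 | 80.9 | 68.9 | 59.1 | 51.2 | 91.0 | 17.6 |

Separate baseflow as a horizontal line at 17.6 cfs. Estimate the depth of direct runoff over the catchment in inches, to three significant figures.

d ≈ 0.446 in

Direct runoff: 0.0, 2.3, 21.0, 42.3, 58.9, 78.2, 63.3, 51.3, 41.5, 33.6, 73.4, 0.0 cfs; ΣQ_DR = 465.8 cfs.
V = ΣQ_DR · Δt = 465.8 × 21600 s = 1.006 × 10^7 ft³.
Over A = 9.72 mi², depth = V / A = 0.446 in.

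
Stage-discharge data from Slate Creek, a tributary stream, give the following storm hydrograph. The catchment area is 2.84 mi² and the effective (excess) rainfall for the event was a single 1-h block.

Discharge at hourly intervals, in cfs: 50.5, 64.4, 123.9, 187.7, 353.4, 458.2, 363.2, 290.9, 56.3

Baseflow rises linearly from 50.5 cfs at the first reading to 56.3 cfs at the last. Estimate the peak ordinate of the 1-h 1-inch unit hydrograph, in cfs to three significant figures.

Direct runoff: 0.00, 13.18, 71.95, 135.03, 300.00, 404.07, 308.35, 235.32, 0.00 cfs; ΣQ_DR = 1468 cfs, peak = 404.07 cfs.
Runoff depth d = ΣQ_DR·Δt / A = 1468 × 3600 / (2.84 mi²) = 0.8009 in.
The 1-inch UH is the DRH scaled by (1 in)/d, so U_p = 404.07 × 1/0.8009 = 505 cfs.

U_p ≈ 505 cfs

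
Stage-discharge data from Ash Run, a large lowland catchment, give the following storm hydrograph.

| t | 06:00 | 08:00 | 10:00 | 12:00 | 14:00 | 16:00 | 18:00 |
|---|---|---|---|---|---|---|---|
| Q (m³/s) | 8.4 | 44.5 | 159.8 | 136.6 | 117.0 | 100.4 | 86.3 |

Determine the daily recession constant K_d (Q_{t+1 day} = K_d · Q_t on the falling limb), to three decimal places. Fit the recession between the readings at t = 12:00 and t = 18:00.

K_d ≈ 0.159

Between t = 12:00 and t = 18:00 the flow falls from 136.6 to 86.3 m³/s over 3×2 h = 6 h.
Per-interval ratio K = (86.3/136.6)^(1/3) = 0.8581; K_d = K^(24/2) = 0.159.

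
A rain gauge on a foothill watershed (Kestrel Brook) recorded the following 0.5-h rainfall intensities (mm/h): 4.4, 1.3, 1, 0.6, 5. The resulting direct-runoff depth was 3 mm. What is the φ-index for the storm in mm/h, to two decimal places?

Only the 2 blocks with intensity above φ contribute runoff: 4.4, 5 mm/h.
Σ(I−φ)·Δt = d  ⇒  (4.4+5 − 2φ)·0.5 = 3
φ = (9.400 − 3/0.5) / 2 = 1.70 mm/h.

φ ≈ 1.70 mm/h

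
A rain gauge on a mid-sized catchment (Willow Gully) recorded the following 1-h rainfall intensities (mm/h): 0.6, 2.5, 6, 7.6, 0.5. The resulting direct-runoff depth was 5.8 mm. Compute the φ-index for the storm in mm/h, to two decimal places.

Only the 2 blocks with intensity above φ contribute runoff: 6, 7.6 mm/h.
Σ(I−φ)·Δt = d  ⇒  (6+7.6 − 2φ)·1 = 5.8
φ = (13.60 − 5.8/1) / 2 = 3.90 mm/h.

φ ≈ 3.90 mm/h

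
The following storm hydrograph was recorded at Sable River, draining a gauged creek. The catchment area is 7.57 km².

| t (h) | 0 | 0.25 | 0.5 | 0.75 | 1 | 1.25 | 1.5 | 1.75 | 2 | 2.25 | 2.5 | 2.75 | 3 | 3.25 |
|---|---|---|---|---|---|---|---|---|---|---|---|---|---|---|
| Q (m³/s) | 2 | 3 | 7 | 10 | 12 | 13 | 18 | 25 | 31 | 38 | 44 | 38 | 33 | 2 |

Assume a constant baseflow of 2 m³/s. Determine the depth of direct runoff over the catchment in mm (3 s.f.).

d ≈ 29.5 mm

Direct runoff: 0.0, 1.0, 5.0, 8.0, 10.0, 11.0, 16.0, 23.0, 29.0, 36.0, 42.0, 36.0, 31.0, 0.0 m³/s; ΣQ_DR = 248.0 m³/s.
V = ΣQ_DR · Δt = 248.0 × 900 s = 2.232 × 10^5 m³.
Over A = 7.57 km², depth = V / A = 29.5 mm.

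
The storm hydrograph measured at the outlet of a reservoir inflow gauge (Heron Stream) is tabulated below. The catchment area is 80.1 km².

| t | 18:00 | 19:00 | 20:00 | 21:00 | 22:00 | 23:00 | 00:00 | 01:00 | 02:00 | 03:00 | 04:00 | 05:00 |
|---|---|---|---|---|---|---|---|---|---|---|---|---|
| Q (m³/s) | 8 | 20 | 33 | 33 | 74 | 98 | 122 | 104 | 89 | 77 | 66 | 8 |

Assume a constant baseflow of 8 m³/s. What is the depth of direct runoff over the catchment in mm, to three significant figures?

d ≈ 28.6 mm

Direct runoff: 0.0, 12.0, 25.0, 25.0, 66.0, 90.0, 114.0, 96.0, 81.0, 69.0, 58.0, 0.0 m³/s; ΣQ_DR = 636.0 m³/s.
V = ΣQ_DR · Δt = 636.0 × 3600 s = 2.290 × 10^6 m³.
Over A = 80.1 km², depth = V / A = 28.6 mm.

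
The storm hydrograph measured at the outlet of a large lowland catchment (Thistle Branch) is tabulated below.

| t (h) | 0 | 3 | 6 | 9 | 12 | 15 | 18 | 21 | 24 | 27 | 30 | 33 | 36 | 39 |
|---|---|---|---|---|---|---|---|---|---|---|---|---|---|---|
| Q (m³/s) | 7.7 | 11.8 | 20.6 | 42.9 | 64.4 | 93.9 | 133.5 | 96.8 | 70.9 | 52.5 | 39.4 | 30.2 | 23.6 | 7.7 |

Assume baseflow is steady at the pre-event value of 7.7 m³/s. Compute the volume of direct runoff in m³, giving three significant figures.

V ≈ 6.35 × 10^6 m³

Direct-runoff ordinates (Q − Q_b): 0.0, 4.1, 12.9, 35.2, 56.7, 86.2, 125.8, 89.1, 63.2, 44.8, 31.7, 22.5, 15.9, 0.0 m³/s.
ΣQ_DR = 588.1 m³/s.
With Δt = 3 h = 10800 s, V = ΣQ_DR · Δt = 588.1 × 10800 = 6.35 × 10^6 m³.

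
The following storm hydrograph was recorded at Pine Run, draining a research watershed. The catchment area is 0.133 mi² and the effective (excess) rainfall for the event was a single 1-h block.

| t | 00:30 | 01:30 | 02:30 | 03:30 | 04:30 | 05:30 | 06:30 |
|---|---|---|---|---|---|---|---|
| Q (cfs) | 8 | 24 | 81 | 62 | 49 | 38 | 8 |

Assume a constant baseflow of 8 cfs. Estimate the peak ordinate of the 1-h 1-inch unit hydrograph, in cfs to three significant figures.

Direct runoff: 0.0, 16.0, 73.0, 54.0, 41.0, 30.0, 0.0 cfs; ΣQ_DR = 214.0 cfs, peak = 73.0 cfs.
Runoff depth d = ΣQ_DR·Δt / A = 214.0 × 3600 / (0.133 mi²) = 2.493 in.
The 1-inch UH is the DRH scaled by (1 in)/d, so U_p = 73.0 × 1/2.493 = 29.3 cfs.

U_p ≈ 29.3 cfs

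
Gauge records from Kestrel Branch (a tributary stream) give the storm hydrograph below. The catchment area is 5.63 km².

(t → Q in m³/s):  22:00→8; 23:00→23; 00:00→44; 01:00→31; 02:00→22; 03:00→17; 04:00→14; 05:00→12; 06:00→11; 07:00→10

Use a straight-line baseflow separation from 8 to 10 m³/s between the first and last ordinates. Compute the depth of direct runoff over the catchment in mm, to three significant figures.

d ≈ 65.2 mm

Direct runoff: 0.00, 14.78, 35.56, 22.33, 13.11, 7.89, 4.67, 2.44, 1.22, 0.00 m³/s; ΣQ_DR = 102.0 m³/s.
V = ΣQ_DR · Δt = 102.0 × 3600 s = 3.672 × 10^5 m³.
Over A = 5.63 km², depth = V / A = 65.2 mm.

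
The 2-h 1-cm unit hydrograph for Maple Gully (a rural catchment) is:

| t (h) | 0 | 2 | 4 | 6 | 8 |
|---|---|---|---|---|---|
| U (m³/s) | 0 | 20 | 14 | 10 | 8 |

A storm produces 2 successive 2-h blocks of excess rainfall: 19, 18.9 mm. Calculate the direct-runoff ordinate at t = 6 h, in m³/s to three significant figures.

By discrete convolution, Q_j = Σ (P_i / 10 mm) · U_{j−i}.
At t = 6 h (j=3): Q = (19/10)·10 + (18.9/10)·14 = 45.5 m³/s.

Q ≈ 45.5 m³/s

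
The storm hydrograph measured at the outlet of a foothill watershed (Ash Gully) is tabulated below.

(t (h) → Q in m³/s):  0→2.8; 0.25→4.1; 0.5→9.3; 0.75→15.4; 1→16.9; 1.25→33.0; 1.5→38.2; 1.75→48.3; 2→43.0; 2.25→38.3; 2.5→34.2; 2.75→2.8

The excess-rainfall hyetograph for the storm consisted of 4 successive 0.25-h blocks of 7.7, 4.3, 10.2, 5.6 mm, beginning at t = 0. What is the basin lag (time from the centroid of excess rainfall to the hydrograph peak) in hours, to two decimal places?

t_L ≈ 1.25 h

Centroid of excess rainfall: t_c = Σ P_i·t̄_i / ΣP_i = 0.4982 h (block centres at 0.125, 0.375, 0.625, 0.875 h).
Hydrograph peak occurs at t = 1.75 h, so basin lag t_L = 1.75 − 0.4982 = 1.25 h.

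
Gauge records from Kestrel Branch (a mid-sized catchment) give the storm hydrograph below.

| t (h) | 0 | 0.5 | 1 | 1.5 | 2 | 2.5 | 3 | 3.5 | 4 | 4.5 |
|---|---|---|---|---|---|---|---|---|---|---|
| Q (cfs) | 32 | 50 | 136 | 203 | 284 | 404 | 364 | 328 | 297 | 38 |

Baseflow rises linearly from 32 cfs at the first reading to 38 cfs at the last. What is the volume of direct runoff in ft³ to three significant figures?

Direct-runoff ordinates (Q − Q_b): 0.00, 17.33, 102.67, 169.00, 249.33, 368.67, 328.00, 291.33, 259.67, 0.00 cfs.
ΣQ_DR = 1786 cfs.
With Δt = 0.5 h = 1800 s, V = ΣQ_DR · Δt = 1786 × 1800 = 3.21 × 10^6 ft³.

V ≈ 3.21 × 10^6 ft³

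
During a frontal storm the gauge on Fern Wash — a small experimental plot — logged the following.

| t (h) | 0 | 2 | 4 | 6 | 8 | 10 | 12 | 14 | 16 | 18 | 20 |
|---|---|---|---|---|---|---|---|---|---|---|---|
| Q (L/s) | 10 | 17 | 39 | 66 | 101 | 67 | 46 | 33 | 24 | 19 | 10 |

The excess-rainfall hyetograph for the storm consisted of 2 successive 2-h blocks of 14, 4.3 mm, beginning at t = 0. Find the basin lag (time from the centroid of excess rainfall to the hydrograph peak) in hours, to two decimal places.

Centroid of excess rainfall: t_c = Σ P_i·t̄_i / ΣP_i = 1.4699 h (block centres at 1, 3 h).
Hydrograph peak occurs at t = 8 h, so basin lag t_L = 8 − 1.4699 = 6.53 h.

t_L ≈ 6.53 h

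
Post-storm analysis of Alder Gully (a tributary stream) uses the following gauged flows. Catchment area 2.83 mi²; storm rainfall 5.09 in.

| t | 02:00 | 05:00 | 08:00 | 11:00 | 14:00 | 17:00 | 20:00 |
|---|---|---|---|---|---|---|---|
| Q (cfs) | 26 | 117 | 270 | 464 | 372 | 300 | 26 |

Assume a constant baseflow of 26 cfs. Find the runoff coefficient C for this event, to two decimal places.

ΣQ_DR = 1393 cfs; V = ΣQ_DR·Δt = 1.504 × 10^7 ft³.
Runoff depth d = V / A = 2.288 in.
C = d / P = 2.288 / 5.09 = 0.45.

C ≈ 0.45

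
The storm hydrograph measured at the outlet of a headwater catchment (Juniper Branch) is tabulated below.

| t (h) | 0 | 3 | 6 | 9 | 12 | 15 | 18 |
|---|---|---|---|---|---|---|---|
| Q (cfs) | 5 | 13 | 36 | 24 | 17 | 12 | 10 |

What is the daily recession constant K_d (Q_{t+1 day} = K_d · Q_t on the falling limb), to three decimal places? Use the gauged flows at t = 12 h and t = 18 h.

Between t = 12 h and t = 18 h the flow falls from 17 to 10 cfs over 2×3 h = 6 h.
Per-interval ratio K = (10/17)^(1/2) = 0.7670; K_d = K^(24/3) = 0.120.

K_d ≈ 0.120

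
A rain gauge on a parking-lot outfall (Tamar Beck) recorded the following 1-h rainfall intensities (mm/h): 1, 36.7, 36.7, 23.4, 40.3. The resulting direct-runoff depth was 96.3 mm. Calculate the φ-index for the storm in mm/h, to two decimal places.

Only the 4 blocks with intensity above φ contribute runoff: 36.7, 36.7, 23.4, 40.3 mm/h.
Σ(I−φ)·Δt = d  ⇒  (36.7+36.7+23.4+40.3 − 4φ)·1 = 96.3
φ = (137.1 − 96.3/1) / 4 = 10.20 mm/h.

φ ≈ 10.20 mm/h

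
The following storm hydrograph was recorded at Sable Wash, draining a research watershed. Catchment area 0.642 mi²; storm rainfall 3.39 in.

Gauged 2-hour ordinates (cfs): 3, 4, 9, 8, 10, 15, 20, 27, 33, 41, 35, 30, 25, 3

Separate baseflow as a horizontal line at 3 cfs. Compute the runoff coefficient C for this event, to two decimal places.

C ≈ 0.31

ΣQ_DR = 221.0 cfs; V = ΣQ_DR·Δt = 1.591 × 10^6 ft³.
Runoff depth d = V / A = 1.067 in.
C = d / P = 1.067 / 3.39 = 0.31.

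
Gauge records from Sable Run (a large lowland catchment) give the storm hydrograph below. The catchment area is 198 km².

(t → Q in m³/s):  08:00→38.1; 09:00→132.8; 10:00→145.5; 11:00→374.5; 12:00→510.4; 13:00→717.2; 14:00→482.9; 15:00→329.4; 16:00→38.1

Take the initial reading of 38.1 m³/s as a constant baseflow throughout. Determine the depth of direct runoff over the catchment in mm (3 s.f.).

d ≈ 44.1 mm

Direct runoff: 0.0, 94.7, 107.4, 336.4, 472.3, 679.1, 444.8, 291.3, 0.0 m³/s; ΣQ_DR = 2426 m³/s.
V = ΣQ_DR · Δt = 2426 × 3600 s = 8.734 × 10^6 m³.
Over A = 198 km², depth = V / A = 44.1 mm.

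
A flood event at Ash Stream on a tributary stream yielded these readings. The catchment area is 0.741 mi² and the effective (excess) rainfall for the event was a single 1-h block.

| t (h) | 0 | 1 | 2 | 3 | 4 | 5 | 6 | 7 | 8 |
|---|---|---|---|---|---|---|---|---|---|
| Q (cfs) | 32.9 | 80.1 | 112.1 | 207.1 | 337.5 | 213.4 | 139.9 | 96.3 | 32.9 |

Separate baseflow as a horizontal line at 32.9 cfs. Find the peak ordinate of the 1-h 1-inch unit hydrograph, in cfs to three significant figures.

Direct runoff: 0.0, 47.2, 79.2, 174.2, 304.6, 180.5, 107.0, 63.4, 0.0 cfs; ΣQ_DR = 956.1 cfs, peak = 304.6 cfs.
Runoff depth d = ΣQ_DR·Δt / A = 956.1 × 3600 / (0.741 mi²) = 1.999 in.
The 1-inch UH is the DRH scaled by (1 in)/d, so U_p = 304.6 × 1/1.999 = 152 cfs.

U_p ≈ 152 cfs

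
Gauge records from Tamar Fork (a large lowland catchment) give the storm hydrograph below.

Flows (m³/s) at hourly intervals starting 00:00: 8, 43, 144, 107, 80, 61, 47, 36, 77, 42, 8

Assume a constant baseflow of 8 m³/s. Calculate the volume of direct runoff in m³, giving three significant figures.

V ≈ 2.03 × 10^6 m³

Direct-runoff ordinates (Q − Q_b): 0.0, 35.0, 136.0, 99.0, 72.0, 53.0, 39.0, 28.0, 69.0, 34.0, 0.0 m³/s.
ΣQ_DR = 565.0 m³/s.
With Δt = 1 h = 3600 s, V = ΣQ_DR · Δt = 565.0 × 3600 = 2.03 × 10^6 m³.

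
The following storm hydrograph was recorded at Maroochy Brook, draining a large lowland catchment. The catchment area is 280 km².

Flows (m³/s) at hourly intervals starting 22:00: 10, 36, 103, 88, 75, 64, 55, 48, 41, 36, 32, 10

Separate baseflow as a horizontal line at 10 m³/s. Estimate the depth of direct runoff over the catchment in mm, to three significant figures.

Direct runoff: 0.0, 26.0, 93.0, 78.0, 65.0, 54.0, 45.0, 38.0, 31.0, 26.0, 22.0, 0.0 m³/s; ΣQ_DR = 478.0 m³/s.
V = ΣQ_DR · Δt = 478.0 × 3600 s = 1.721 × 10^6 m³.
Over A = 280 km², depth = V / A = 6.15 mm.

d ≈ 6.15 mm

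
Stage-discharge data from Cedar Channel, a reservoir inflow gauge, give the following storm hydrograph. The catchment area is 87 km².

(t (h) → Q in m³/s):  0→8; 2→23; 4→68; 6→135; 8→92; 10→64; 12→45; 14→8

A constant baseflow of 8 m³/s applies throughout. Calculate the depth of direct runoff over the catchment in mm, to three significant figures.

d ≈ 31.4 mm

Direct runoff: 0.0, 15.0, 60.0, 127.0, 84.0, 56.0, 37.0, 0.0 m³/s; ΣQ_DR = 379.0 m³/s.
V = ΣQ_DR · Δt = 379.0 × 7200 s = 2.729 × 10^6 m³.
Over A = 87 km², depth = V / A = 31.4 mm.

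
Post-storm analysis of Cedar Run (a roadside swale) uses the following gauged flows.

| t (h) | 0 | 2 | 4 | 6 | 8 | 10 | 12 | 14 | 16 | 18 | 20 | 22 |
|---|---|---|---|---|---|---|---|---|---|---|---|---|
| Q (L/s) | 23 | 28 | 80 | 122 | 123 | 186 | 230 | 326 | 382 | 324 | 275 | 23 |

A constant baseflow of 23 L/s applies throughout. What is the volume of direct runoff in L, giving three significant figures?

Direct-runoff ordinates (Q − Q_b): 0.0, 5.0, 57.0, 99.0, 100.0, 163.0, 207.0, 303.0, 359.0, 301.0, 252.0, 0.0 L/s.
ΣQ_DR = 1846 L/s.
With Δt = 2 h = 7200 s, V = ΣQ_DR · Δt = 1846 × 7200 = 1.33 × 10^7 L.

V ≈ 1.33 × 10^7 L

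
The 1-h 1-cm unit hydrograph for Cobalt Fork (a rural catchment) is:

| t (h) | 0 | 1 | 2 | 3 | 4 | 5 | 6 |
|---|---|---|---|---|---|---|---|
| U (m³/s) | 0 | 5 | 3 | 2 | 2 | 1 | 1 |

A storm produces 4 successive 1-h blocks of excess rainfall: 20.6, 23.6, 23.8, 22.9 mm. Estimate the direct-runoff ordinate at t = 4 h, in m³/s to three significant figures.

By discrete convolution, Q_j = Σ (P_i / 10 mm) · U_{j−i}.
At t = 4 h (j=4): Q = (20.6/10)·2 + (23.6/10)·2 + (23.8/10)·3 + (22.9/10)·5 = 27.4 m³/s.

Q ≈ 27.4 m³/s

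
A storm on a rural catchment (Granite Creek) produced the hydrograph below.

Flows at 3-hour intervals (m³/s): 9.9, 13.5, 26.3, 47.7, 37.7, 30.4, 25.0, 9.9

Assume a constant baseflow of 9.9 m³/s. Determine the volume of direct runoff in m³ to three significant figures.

Direct-runoff ordinates (Q − Q_b): 0.0, 3.6, 16.4, 37.8, 27.8, 20.5, 15.1, 0.0 m³/s.
ΣQ_DR = 121.2 m³/s.
With Δt = 3 h = 10800 s, V = ΣQ_DR · Δt = 121.2 × 10800 = 1.31 × 10^6 m³.

V ≈ 1.31 × 10^6 m³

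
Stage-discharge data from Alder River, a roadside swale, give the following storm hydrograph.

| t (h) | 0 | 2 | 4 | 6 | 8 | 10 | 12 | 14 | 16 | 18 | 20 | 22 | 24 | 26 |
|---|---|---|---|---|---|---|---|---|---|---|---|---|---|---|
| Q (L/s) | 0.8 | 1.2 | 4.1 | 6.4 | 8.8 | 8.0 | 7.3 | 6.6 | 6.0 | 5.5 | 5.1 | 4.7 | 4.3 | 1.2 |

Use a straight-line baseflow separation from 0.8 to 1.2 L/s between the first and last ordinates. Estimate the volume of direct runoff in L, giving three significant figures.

Direct-runoff ordinates (Q − Q_b): 0.00, 0.37, 3.24, 5.51, 7.88, 7.05, 6.32, 5.58, 4.95, 4.42, 3.99, 3.56, 3.13, 0.00 L/s.
ΣQ_DR = 56.00 L/s.
With Δt = 2 h = 7200 s, V = ΣQ_DR · Δt = 56.00 × 7200 = 4.03 × 10^5 L.

V ≈ 4.03 × 10^5 L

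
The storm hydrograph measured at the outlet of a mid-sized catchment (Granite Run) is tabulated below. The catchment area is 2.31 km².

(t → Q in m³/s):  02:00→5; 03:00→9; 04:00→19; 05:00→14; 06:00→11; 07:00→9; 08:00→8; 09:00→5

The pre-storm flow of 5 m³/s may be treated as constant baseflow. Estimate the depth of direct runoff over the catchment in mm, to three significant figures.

d ≈ 62.3 mm

Direct runoff: 0.0, 4.0, 14.0, 9.0, 6.0, 4.0, 3.0, 0.0 m³/s; ΣQ_DR = 40.00 m³/s.
V = ΣQ_DR · Δt = 40.00 × 3600 s = 1.440 × 10^5 m³.
Over A = 2.31 km², depth = V / A = 62.3 mm.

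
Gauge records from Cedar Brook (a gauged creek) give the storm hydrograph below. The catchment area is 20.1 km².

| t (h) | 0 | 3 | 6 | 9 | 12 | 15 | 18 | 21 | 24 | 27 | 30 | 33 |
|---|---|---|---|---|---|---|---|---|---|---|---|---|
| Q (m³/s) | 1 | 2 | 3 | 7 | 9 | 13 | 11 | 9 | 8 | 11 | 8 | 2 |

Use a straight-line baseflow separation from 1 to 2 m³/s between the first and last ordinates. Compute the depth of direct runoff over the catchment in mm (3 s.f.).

Direct runoff: 0.00, 0.91, 1.82, 5.73, 7.64, 11.55, 9.45, 7.36, 6.27, 9.18, 6.09, 0.00 m³/s; ΣQ_DR = 66.00 m³/s.
V = ΣQ_DR · Δt = 66.00 × 10800 s = 7.128 × 10^5 m³.
Over A = 20.1 km², depth = V / A = 35.5 mm.

d ≈ 35.5 mm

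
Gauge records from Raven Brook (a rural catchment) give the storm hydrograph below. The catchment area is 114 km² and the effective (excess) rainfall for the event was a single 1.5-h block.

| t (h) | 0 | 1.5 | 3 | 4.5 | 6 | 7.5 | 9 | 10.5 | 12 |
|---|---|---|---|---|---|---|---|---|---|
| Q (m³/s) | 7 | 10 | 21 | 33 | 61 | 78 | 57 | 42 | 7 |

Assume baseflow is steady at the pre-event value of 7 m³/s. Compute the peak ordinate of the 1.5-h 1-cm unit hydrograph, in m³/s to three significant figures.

Direct runoff: 0.0, 3.0, 14.0, 26.0, 54.0, 71.0, 50.0, 35.0, 0.0 m³/s; ΣQ_DR = 253.0 m³/s, peak = 71.0 m³/s.
Runoff depth d = ΣQ_DR·Δt / A = 253.0 × 5400 / (114 km²) = 11.98 mm.
The 1-cm UH is the DRH scaled by (10 mm)/d, so U_p = 71.0 × 10/11.98 = 59.2 m³/s.

U_p ≈ 59.2 m³/s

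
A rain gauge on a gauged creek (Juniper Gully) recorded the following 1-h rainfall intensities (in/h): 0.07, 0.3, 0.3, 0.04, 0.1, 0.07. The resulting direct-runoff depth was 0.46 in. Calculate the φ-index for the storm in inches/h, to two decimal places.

Only the 3 blocks with intensity above φ contribute runoff: 0.3, 0.3, 0.1 in/h.
Σ(I−φ)·Δt = d  ⇒  (0.3+0.3+0.1 − 3φ)·1 = 0.46
φ = (0.7000 − 0.46/1) / 3 = 0.08 in/h.

φ ≈ 0.08 in/h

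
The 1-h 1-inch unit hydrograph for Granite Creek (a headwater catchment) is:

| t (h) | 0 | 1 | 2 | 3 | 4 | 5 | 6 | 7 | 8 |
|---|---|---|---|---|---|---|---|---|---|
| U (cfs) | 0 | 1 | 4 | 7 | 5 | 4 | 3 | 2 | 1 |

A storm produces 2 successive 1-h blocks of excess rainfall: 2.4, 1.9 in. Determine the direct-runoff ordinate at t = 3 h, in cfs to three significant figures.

By discrete convolution, Q_j = Σ (P_i / 1 in) · U_{j−i}.
At t = 3 h (j=3): Q = (2.4/1)·7 + (1.9/1)·4 = 24.4 cfs.

Q ≈ 24.4 cfs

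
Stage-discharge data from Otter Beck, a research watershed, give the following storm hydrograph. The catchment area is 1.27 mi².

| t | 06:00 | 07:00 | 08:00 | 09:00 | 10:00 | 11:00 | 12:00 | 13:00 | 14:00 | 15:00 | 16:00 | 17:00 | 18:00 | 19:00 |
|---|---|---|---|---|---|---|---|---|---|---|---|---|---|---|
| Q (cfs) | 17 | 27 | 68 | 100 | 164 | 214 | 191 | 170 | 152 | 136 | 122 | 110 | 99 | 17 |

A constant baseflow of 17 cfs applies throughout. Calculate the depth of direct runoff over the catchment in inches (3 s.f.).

d ≈ 1.65 in

Direct runoff: 0.0, 10.0, 51.0, 83.0, 147.0, 197.0, 174.0, 153.0, 135.0, 119.0, 105.0, 93.0, 82.0, 0.0 cfs; ΣQ_DR = 1349 cfs.
V = ΣQ_DR · Δt = 1349 × 3600 s = 4.856 × 10^6 ft³.
Over A = 1.27 mi², depth = V / A = 1.65 in.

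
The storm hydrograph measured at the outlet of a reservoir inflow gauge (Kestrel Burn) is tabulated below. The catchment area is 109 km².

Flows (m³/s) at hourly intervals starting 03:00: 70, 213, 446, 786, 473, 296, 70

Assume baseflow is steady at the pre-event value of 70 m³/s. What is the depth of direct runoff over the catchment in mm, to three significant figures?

d ≈ 61.6 mm

Direct runoff: 0.0, 143.0, 376.0, 716.0, 403.0, 226.0, 0.0 m³/s; ΣQ_DR = 1864 m³/s.
V = ΣQ_DR · Δt = 1864 × 3600 s = 6.710 × 10^6 m³.
Over A = 109 km², depth = V / A = 61.6 mm.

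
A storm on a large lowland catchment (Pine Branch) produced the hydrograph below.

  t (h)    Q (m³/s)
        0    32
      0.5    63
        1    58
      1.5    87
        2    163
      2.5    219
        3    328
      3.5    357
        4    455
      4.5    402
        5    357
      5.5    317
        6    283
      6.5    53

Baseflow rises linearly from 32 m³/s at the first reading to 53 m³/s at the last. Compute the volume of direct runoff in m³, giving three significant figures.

Direct-runoff ordinates (Q − Q_b): 0.00, 29.38, 22.77, 50.15, 124.54, 178.92, 286.31, 313.69, 410.08, 355.46, 308.85, 267.23, 231.62, 0.00 m³/s.
ΣQ_DR = 2579 m³/s.
With Δt = 0.5 h = 1800 s, V = ΣQ_DR · Δt = 2579 × 1800 = 4.64 × 10^6 m³.

V ≈ 4.64 × 10^6 m³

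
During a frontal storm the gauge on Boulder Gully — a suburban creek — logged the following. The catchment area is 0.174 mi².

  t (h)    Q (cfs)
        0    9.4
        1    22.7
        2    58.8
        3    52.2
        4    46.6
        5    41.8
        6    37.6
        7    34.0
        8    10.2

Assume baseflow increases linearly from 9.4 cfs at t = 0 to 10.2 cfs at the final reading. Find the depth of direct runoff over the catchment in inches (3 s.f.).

d ≈ 2.00 in

Direct runoff: 0.00, 13.20, 49.20, 42.50, 36.80, 31.90, 27.60, 23.90, 0.00 cfs; ΣQ_DR = 225.1 cfs.
V = ΣQ_DR · Δt = 225.1 × 3600 s = 8.104 × 10^5 ft³.
Over A = 0.174 mi², depth = V / A = 2.00 in.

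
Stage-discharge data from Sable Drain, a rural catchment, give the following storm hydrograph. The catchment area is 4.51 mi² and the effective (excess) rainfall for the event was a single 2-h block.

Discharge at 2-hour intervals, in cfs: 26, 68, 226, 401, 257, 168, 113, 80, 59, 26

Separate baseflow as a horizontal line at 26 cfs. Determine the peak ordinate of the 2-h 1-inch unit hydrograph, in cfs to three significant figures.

Direct runoff: 0.0, 42.0, 200.0, 375.0, 231.0, 142.0, 87.0, 54.0, 33.0, 0.0 cfs; ΣQ_DR = 1164 cfs, peak = 375.0 cfs.
Runoff depth d = ΣQ_DR·Δt / A = 1164 × 7200 / (4.51 mi²) = 0.7999 in.
The 1-inch UH is the DRH scaled by (1 in)/d, so U_p = 375.0 × 1/0.7999 = 469 cfs.

U_p ≈ 469 cfs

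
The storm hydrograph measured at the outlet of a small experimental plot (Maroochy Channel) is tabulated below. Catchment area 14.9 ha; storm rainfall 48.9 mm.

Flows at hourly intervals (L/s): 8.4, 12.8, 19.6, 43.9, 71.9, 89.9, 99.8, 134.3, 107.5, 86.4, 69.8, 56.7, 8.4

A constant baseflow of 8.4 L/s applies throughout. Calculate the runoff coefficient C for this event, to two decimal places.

C ≈ 0.35

ΣQ_DR = 700.2 L/s; V = ΣQ_DR·Δt = 2.521 × 10^6 L.
Runoff depth d = V / A = 16.92 mm.
C = d / P = 16.92 / 48.9 = 0.35.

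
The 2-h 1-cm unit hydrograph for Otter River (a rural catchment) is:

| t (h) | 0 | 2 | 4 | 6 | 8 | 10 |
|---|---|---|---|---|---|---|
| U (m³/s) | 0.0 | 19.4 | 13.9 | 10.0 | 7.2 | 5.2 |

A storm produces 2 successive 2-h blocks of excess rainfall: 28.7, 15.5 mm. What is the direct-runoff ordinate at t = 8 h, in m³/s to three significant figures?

By discrete convolution, Q_j = Σ (P_i / 10 mm) · U_{j−i}.
At t = 8 h (j=4): Q = (28.7/10)·7.2 + (15.5/10)·10.0 = 36.2 m³/s.

Q ≈ 36.2 m³/s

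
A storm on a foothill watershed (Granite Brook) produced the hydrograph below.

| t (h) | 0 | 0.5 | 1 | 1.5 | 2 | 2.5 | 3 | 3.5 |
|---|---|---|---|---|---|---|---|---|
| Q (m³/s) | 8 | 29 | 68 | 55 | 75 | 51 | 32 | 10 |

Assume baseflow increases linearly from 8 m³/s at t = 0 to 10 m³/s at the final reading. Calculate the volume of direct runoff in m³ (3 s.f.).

V ≈ 4.61 × 10^5 m³

Direct-runoff ordinates (Q − Q_b): 0.00, 20.71, 59.43, 46.14, 65.86, 41.57, 22.29, 0.00 m³/s.
ΣQ_DR = 256.0 m³/s.
With Δt = 0.5 h = 1800 s, V = ΣQ_DR · Δt = 256.0 × 1800 = 4.61 × 10^5 m³.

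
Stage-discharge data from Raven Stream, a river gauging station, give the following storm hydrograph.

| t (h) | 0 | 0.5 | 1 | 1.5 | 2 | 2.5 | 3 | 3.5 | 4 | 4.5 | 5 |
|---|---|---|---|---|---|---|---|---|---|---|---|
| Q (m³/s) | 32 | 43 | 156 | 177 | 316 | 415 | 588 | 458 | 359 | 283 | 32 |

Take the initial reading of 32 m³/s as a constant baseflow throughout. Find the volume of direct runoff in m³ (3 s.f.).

Direct-runoff ordinates (Q − Q_b): 0.0, 11.0, 124.0, 145.0, 284.0, 383.0, 556.0, 426.0, 327.0, 251.0, 0.0 m³/s.
ΣQ_DR = 2507 m³/s.
With Δt = 0.5 h = 1800 s, V = ΣQ_DR · Δt = 2507 × 1800 = 4.51 × 10^6 m³.

V ≈ 4.51 × 10^6 m³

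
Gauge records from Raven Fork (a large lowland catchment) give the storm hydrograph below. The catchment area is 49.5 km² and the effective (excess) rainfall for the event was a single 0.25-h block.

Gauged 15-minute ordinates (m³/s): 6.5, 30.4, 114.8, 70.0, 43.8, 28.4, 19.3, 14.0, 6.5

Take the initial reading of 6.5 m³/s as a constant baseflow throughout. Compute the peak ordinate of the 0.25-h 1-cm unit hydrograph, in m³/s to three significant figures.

U_p ≈ 216 m³/s

Direct runoff: 0.0, 23.9, 108.3, 63.5, 37.3, 21.9, 12.8, 7.5, 0.0 m³/s; ΣQ_DR = 275.2 m³/s, peak = 108.3 m³/s.
Runoff depth d = ΣQ_DR·Δt / A = 275.2 × 900 / (49.5 km²) = 5.004 mm.
The 1-cm UH is the DRH scaled by (10 mm)/d, so U_p = 108.3 × 10/5.004 = 216 m³/s.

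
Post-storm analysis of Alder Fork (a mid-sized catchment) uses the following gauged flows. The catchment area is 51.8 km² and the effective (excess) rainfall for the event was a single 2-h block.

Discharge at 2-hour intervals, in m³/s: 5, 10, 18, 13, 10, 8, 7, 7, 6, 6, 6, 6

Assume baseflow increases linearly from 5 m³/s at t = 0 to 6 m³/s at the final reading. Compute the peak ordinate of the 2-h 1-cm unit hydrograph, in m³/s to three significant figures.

Direct runoff: 0.00, 4.91, 12.82, 7.73, 4.64, 2.55, 1.45, 1.36, 0.27, 0.18, 0.09, 0.00 m³/s; ΣQ_DR = 36.00 m³/s, peak = 12.82 m³/s.
Runoff depth d = ΣQ_DR·Δt / A = 36.00 × 7200 / (51.8 km²) = 5.004 mm.
The 1-cm UH is the DRH scaled by (10 mm)/d, so U_p = 12.82 × 10/5.004 = 25.6 m³/s.

U_p ≈ 25.6 m³/s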